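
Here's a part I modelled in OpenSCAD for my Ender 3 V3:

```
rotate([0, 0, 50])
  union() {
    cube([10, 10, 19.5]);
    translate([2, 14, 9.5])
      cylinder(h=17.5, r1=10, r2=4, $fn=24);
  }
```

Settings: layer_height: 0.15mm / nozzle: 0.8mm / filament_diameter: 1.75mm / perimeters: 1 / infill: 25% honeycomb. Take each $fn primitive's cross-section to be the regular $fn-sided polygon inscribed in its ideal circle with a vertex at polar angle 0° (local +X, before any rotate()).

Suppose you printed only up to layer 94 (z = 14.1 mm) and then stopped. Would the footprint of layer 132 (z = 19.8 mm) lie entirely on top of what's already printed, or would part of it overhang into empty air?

entirely on top

Compare the two slices. At z = 14.1: the 10×10 cube contributes its full rectangle (area 100.00 mm²); the cone at (2, 14) contributes a regular 24-gon of circumradius 8.423 (interpolated between r1=10 and r2=4 at t=0.263) (area = (24/2)·8.423²·sin(360°/24) = 220.34 mm²); Taking the union: the regions partially overlap — summed areas 320.34 mm² minus the doubly-counted overlap 31.50 mm² gives 288.84 mm² — area = 288.84 mm²; (rotated 50° about Z; rotation is an isometry so areas/perimeters/island counts are preserved). At z = 19.8: the cube does not reach this height (z outside [0, 19.5]); the cone at (2, 14): at t=0.589 of its height the radius interpolates to r₁+(r₂−r₁)t = 6.469, giving a regular 24-gon of that circumradius (area = (24/2)·6.469²·sin(360°/24) = 129.96 mm²); Merging all regions: only the cone at (2, 14) is present, so the union is just that shape — area = 129.96 mm²; (rotated 50° about Z; rotation is an isometry so areas/perimeters/island counts are preserved). Checking containment: the cross-section at z = 19.8 is a subset of the cross-section at z = 14.1.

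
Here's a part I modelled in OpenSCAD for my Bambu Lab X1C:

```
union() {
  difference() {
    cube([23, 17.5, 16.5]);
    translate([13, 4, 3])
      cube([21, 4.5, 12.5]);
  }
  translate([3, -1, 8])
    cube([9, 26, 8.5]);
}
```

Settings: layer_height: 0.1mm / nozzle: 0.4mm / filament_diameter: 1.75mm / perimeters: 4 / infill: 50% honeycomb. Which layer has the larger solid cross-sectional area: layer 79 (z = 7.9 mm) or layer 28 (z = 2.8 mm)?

layer 28 (z = 2.8 mm)

Layer 79 (z = 7.9): the 23×17.5 cube contributes its full rectangle (area 402.50 mm²); the 21×4.5 cube at (13, 4) contributes its full rectangle (area 94.50 mm²); Taking the first minus the rest: starting from the 23×17.5 cube (402.50 mm²), the 21×4.5 cube at (13, 4) partially overlaps it — only the 45.00 mm² overlap (of its 94.50 mm²) is removed, clipping the outline — area = 357.50 mm²; the cube at (3, -1) does not reach this height (z outside [8, 16.5]); Merging all regions: only that combined region is present, so the union is just that shape — area = 357.50 mm². So its area = 357.50 mm². Layer 28 (z = 2.8): the 23×17.5 cube contributes its full rectangle (area 402.50 mm²); the cube at (13, 4) is not intersected at this z (z outside [3, 15.5]); Subtracting the remaining from the first: none of the subtracted shapes is present at this height, so the 23×17.5 cube is unchanged — area = 402.50 mm²; the cube at (3, -1) is absent (z outside [8, 16.5]); Merging all regions: only the result so far is present, so the union is just that shape — area = 402.50 mm². So its area = 402.50 mm². Layer 28 is larger (402.50 vs 357.50 mm²).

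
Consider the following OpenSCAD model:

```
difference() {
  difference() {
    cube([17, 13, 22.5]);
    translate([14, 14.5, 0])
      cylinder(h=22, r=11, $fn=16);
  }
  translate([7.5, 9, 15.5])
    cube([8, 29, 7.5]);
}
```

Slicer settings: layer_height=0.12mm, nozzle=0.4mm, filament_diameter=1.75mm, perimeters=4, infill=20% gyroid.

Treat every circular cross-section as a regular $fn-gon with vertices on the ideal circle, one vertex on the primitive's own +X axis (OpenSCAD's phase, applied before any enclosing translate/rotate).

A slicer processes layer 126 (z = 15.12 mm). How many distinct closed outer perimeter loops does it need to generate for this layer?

1

At z = 15.12 mm: the 17×13 cube contributes its full rectangle; the r=11 cylinder at (14, 14.5) contributes a regular 16-gon of circumradius 11; Subtracting the remaining from the first: starting from the 17×13 cube, the r=11 cylinder at (14, 14.5) partially overlaps it — only the 103.94 mm² overlap (of its 370.44 mm²) is removed, clipping the outline — 1 connected region; the cube at (7.5, 9) is not intersected at this z (z outside [15.5, 23]); Taking the first minus the rest: none of the subtracted shapes is present at this height, so that combined region is unchanged — 1 connected region. The result has 1 disconnected region.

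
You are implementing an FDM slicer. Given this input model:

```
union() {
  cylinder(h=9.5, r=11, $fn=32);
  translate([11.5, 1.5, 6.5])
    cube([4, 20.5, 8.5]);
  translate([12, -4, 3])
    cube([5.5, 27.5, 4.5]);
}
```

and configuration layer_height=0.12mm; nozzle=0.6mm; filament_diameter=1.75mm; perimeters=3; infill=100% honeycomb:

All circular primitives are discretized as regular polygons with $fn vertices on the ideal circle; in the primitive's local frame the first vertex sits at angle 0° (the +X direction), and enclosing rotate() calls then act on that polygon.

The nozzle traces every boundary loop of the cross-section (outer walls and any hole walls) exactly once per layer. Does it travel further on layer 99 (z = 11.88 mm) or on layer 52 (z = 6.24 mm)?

Layer 99 (z = 11.88): the cylinder is not intersected at this z (z outside [0, 9.5]); the 4×20.5 cube at (11.5, 1.5) contributes its full rectangle (perimeter 49.00 mm); the cube at (12, -4) does not reach this height (z outside [3, 7.5]); Combining (union): only the 4×20.5 cube at (11.5, 1.5) is present, so the union is just that shape — boundary = 49.00 mm. So its perimeter = 49.00 mm. Layer 52 (z = 6.24): the r=11 cylinder contributes a regular 32-gon of circumradius 11 (perimeter = 2·32·11.000·sin(180°/32) = 69.00 mm); the cube at (11.5, 1.5) is not intersected at this z (z outside [6.5, 15]); the 5.5×27.5 cube at (12, -4) contributes its full rectangle (perimeter 66.00 mm); Taking the union: the 2 present regions are separate (no shared area or edge), so areas and boundary lengths simply add and each stays a separate island — boundary = 135.00 mm. So its perimeter = 135.00 mm. Layer 52 is larger (135.00 vs 49.00 mm).

layer 52 (z = 6.24 mm)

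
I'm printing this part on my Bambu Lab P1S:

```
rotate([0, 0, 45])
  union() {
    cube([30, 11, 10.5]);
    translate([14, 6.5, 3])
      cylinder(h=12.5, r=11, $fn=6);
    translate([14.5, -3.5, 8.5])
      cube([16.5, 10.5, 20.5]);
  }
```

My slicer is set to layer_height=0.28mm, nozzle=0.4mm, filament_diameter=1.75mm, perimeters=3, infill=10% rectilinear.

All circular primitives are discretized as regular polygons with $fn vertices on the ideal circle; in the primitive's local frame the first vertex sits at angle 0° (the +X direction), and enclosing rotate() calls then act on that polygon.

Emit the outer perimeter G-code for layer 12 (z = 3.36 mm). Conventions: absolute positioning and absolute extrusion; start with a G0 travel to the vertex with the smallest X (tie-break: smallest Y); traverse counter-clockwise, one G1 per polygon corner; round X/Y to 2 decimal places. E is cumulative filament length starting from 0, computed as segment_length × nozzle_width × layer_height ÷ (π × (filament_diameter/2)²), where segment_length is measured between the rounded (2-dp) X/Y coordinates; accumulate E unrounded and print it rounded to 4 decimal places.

At z = 3.36 mm: the 30×11 cube contributes its full rectangle; the r=11 cylinder at (14, 6.5) contributes a regular 6-gon of circumradius 11; the cube at (14.5, -3.5) is not intersected at this z (z outside [8.5, 29]); Taking the union: the regions partially overlap (shared area 205.92 mm²), so overlapping operands fuse into one piece — 1 connected region; (rotated 45° about Z; rotation is an isometry so areas/perimeters/island counts are preserved). The outline is a single polygon with 12 vertices. Extrusion per mm of travel: 0.4 × 0.28 / (π × 0.875²) = 0.046564. Accumulating E over each segment gives final E = 4.2508.

G0 X-7.78 Y7.78 Z3.36
G1 X0.00 Y0.00 E0.5123
G1 X4.77 Y4.77 E0.8264
G1 X8.15 Y3.87 E0.9893
G1 X15.93 Y11.65 E1.5016
G1 X15.02 Y15.02 E1.6642
G1 X21.21 Y21.21 E2.0718
G1 X13.44 Y28.99 E2.5838
G1 X8.06 Y23.62 E2.9378
G1 X2.46 Y25.12 E3.2077
G1 X-5.32 Y17.34 E3.7200
G1 X-3.82 Y11.74 E3.9900
G1 X-7.78 Y7.78 E4.2508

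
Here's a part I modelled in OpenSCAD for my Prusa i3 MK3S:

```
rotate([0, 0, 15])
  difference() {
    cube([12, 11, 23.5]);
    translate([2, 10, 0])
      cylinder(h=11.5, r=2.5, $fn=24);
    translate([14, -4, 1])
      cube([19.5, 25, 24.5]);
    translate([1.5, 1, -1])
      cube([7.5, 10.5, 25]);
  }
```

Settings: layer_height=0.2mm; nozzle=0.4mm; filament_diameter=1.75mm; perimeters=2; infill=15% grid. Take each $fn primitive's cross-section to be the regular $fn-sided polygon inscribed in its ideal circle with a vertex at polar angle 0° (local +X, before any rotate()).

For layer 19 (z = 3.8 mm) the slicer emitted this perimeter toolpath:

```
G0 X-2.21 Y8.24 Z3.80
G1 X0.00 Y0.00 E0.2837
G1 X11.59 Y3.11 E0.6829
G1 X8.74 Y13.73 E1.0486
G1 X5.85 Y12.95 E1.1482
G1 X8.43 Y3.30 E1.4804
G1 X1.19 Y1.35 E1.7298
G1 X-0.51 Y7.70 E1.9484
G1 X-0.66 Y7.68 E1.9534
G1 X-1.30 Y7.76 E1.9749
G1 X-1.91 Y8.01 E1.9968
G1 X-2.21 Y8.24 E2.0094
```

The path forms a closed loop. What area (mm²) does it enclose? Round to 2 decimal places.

Apply the shoelace formula to the sequence of (X, Y) vertices; enclosed area = 52.33 mm².

52.33 mm²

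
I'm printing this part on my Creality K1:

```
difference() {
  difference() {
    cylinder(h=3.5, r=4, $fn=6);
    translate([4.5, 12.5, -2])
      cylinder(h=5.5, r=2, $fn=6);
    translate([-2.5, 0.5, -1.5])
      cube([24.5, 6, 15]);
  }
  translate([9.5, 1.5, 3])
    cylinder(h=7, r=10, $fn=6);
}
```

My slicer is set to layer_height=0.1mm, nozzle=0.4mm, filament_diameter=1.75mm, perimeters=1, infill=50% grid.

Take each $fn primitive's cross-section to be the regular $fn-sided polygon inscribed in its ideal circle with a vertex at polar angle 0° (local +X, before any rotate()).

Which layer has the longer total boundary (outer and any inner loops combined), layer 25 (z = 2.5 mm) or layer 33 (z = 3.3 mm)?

Layer 25 (z = 2.5): the r=4 cylinder contributes a regular 6-gon of circumradius 4 (perimeter = 2·6·4.000·sin(180°/6) = 24.00 mm); the r=2 cylinder at (4.5, 12.5) contributes a regular 6-gon of circumradius 2 (perimeter = 2·6·2.000·sin(180°/6) = 12.00 mm); the cube at (-2.5, 0.5) is present — its section is the full 24.5×6 rectangle (perimeter 61.00 mm); After the difference (first − rest): starting from the r=4 cylinder, the r=2 cylinder at (4.5, 12.5) misses the remaining region (no effect); the 24.5×6 cube at (-2.5, 0.5) partially overlaps it — only the 15.66 mm² overlap (of its 147.00 mm²) is removed, clipping the outline — boundary = 23.89 mm; the cylinder at (9.5, 1.5) is absent (z outside [3, 10]); Taking the first minus the rest: none of the subtracted shapes is present at this height, so that combined region is unchanged — boundary = 23.89 mm. So its perimeter = 23.89 mm. Layer 33 (z = 3.3): the cylinder: section is a regular 6-gon, circumradius r=4 (perimeter = 2·6·4.000·sin(180°/6) = 24.00 mm); the r=2 cylinder at (4.5, 12.5) contributes a regular 6-gon of circumradius 2 (perimeter = 2·6·2.000·sin(180°/6) = 12.00 mm); the cube at (-2.5, 0.5) (footprint 24.5×6) is included at this height (perimeter 61.00 mm); Subtracting the remaining from the first: starting from the r=4 cylinder, the r=2 cylinder at (4.5, 12.5) misses the remaining region (no effect); the 24.5×6 cube at (-2.5, 0.5) partially overlaps it — only the 15.66 mm² overlap (of its 147.00 mm²) is removed, clipping the outline — boundary = 23.89 mm; the cylinder at (9.5, 1.5): section is a regular 6-gon, circumradius r=10 (perimeter = 2·6·10.000·sin(180°/6) = 60.00 mm); After the difference (first − rest): starting from the result so far, the r=10 cylinder at (9.5, 1.5) partially overlaps it — only the 7.54 mm² overlap (of its 259.81 mm²) is removed, clipping the outline — boundary = 20.25 mm. So its perimeter = 20.25 mm. Layer 25 is larger (23.89 vs 20.25 mm).

layer 25 (z = 2.5 mm)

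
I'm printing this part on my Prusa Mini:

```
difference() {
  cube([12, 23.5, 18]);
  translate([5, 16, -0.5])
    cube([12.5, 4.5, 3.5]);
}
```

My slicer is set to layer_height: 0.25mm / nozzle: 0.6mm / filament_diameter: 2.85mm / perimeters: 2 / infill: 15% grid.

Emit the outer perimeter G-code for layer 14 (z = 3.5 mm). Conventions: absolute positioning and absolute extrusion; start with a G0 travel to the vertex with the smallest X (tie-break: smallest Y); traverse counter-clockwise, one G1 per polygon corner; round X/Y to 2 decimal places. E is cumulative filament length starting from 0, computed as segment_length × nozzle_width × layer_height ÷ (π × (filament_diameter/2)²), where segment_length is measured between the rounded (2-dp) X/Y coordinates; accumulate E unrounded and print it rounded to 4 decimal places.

At z = 3.5 mm: the cube (footprint 12×23.5) is included at this height; the cube at (5, 16) is not intersected at this z (z outside [-0.5, 3]); Taking the first minus the rest: none of the subtracted shapes is present at this height, so the 12×23.5 cube is unchanged — 1 connected region. The outline is a single polygon with 4 vertices. Extrusion per mm of travel: 0.6 × 0.25 / (π × 1.425²) = 0.023513. Accumulating E over each segment gives final E = 1.6694.

G0 X0.00 Y0.00 Z3.50
G1 X12.00 Y0.00 E0.2822
G1 X12.00 Y23.50 E0.8347
G1 X0.00 Y23.50 E1.1169
G1 X0.00 Y0.00 E1.6694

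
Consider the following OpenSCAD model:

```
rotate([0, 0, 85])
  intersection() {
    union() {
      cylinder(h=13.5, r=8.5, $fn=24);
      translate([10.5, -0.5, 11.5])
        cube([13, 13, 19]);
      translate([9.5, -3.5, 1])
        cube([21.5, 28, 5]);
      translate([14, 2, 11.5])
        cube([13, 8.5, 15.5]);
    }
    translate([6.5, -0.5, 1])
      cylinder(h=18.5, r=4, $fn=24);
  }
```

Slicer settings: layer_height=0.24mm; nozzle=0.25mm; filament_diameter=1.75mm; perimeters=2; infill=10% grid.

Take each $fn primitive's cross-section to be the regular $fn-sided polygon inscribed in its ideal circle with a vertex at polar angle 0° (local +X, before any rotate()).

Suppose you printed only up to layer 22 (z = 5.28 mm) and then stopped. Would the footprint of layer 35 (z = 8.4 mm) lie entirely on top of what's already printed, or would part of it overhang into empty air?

Compare the two slices. At z = 5.28: the r=8.5 cylinder contributes a regular 24-gon of circumradius 8.5 (area = (24/2)·8.500²·sin(360°/24) = 224.40 mm²); the cube at (10.5, -0.5) is not intersected at this z (z outside [11.5, 30.5]); the cube at (9.5, -3.5) (footprint 21.5×28) is included at this height (area 602.00 mm²); the cube at (14, 2) is not intersected at this z (z outside [11.5, 27]); Taking the union: the 2 present regions are separate (no shared area or edge), so areas and boundary lengths simply add and each stays a separate island — area = 826.40 mm²; the r=4 cylinder at (6.5, -0.5) contributes a regular 24-gon of circumradius 4 (area = (24/2)·4.000²·sin(360°/24) = 49.69 mm²); After intersecting: the r=4 cylinder at (6.5, -0.5) partially overlaps the result so far; clipping to the common part keeps 41.07 mm² — area = 41.07 mm²; (whole slice rotated 85° about Z — lengths, areas and connectivity unchanged). At z = 8.4: the r=8.5 cylinder gives a regular 24-gon of circumradius 8.5 (constant along its height) (area = (24/2)·8.500²·sin(360°/24) = 224.40 mm²); the cube at (10.5, -0.5) does not reach this height (z outside [11.5, 30.5]); the cube at (9.5, -3.5) does not reach this height (z outside [1, 6]); the cube at (14, 2) is not intersected at this z (z outside [11.5, 27]); Combining (union): only the r=8.5 cylinder is present, so the union is just that shape — area = 224.40 mm²; the r=4 cylinder at (6.5, -0.5) contributes a regular 24-gon of circumradius 4 (area = (24/2)·4.000²·sin(360°/24) = 49.69 mm²); Keeping only the common overlap: the r=4 cylinder at (6.5, -0.5) partially overlaps that combined region; clipping to the common part keeps 37.57 mm² — area = 37.57 mm²; (whole slice rotated 85° about Z — lengths, areas and connectivity unchanged). Checking containment: the cross-section at z = 8.4 is a subset of the cross-section at z = 5.28.

entirely on top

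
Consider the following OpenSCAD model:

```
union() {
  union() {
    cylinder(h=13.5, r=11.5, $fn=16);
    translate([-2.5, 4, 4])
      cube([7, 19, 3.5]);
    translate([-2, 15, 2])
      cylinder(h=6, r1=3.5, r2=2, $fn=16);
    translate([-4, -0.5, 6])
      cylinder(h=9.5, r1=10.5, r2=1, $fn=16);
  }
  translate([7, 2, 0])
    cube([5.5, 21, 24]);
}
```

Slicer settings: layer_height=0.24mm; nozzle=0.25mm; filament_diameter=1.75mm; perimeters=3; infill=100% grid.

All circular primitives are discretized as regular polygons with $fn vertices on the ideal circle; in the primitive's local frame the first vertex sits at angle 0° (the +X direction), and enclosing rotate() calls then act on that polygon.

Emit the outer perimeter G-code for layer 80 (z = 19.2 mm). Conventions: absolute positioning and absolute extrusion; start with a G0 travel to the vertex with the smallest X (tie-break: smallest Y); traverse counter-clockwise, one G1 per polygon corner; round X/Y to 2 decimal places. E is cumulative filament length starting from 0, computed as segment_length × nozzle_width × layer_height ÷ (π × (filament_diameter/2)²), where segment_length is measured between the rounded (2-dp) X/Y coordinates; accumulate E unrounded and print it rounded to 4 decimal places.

At z = 19.2 mm: the cylinder does not reach this height (z outside [0, 13.5]); the cube at (-2.5, 4) is absent (z outside [4, 7.5]); the cone at (-2, 15) does not reach this height (z outside [2, 8]); the cone at (-4, -0.5) is absent (z outside [6, 15.5]); Merging all regions: nothing is present at this height; the 5.5×21 cube at (7, 2) contributes its full rectangle; Merging all regions: only the 5.5×21 cube at (7, 2) is present, so the union is just that shape — 1 connected region. The outline is a single polygon with 4 vertices. Extrusion per mm of travel: 0.25 × 0.24 / (π × 0.875²) = 0.024945. Accumulating E over each segment gives final E = 1.3221.

G0 X7.00 Y2.00 Z19.20
G1 X12.50 Y2.00 E0.1372
G1 X12.50 Y23.00 E0.6610
G1 X7.00 Y23.00 E0.7982
G1 X7.00 Y2.00 E1.3221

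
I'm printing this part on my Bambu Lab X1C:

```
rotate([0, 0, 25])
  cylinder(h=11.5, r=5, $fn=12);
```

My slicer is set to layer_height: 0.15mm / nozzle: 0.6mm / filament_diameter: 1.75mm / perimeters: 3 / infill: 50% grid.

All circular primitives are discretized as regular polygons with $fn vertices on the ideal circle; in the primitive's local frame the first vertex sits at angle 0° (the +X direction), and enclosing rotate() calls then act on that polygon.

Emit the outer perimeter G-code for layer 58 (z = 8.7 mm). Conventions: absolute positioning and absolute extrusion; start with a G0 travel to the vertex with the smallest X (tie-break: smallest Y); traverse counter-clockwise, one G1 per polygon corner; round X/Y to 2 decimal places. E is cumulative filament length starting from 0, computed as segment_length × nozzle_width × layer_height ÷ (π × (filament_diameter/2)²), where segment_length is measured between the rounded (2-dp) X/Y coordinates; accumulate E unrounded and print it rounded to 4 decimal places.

G0 X-4.98 Y0.44 Z8.70
G1 X-4.53 Y-2.11 E0.0969
G1 X-2.87 Y-4.10 E0.1939
G1 X-0.44 Y-4.98 E0.2906
G1 X2.11 Y-4.53 E0.3874
G1 X4.10 Y-2.87 E0.4844
G1 X4.98 Y-0.44 E0.5811
G1 X4.53 Y2.11 E0.6780
G1 X2.87 Y4.10 E0.7750
G1 X0.44 Y4.98 E0.8717
G1 X-2.11 Y4.53 E0.9686
G1 X-4.10 Y2.87 E1.0655
G1 X-4.98 Y0.44 E1.1622

At z = 8.7 mm: the r=5 cylinder contributes a regular 12-gon of circumradius 5; (whole slice rotated 25° about Z — lengths, areas and connectivity unchanged). The outline is a single polygon with 12 vertices. Extrusion per mm of travel: 0.6 × 0.15 / (π × 0.875²) = 0.037418. Accumulating E over each segment gives final E = 1.1622.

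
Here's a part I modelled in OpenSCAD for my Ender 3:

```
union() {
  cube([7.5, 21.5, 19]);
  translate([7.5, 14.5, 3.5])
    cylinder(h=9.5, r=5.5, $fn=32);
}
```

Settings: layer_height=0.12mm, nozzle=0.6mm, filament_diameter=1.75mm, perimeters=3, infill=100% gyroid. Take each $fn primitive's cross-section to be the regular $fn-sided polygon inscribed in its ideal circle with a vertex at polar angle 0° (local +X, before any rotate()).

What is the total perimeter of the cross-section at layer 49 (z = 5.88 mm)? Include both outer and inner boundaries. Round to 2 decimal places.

64.25 mm

At z = 5.88 mm: the cube (footprint 7.5×21.5) is included at this height (perimeter 58.00 mm); the cylinder at (7.5, 14.5): section is a regular 32-gon, circumradius r=5.5 (perimeter = 2·32·5.500·sin(180°/32) = 34.50 mm); Combining (union): the regions partially overlap (shared area 47.21 mm²), so the edge portions inside another operand are dropped and the merged outline is re-measured after clipping — boundary = 64.25 mm. Overall, the cross-section is a single solid region. Total boundary length (outer) = 64.25 mm.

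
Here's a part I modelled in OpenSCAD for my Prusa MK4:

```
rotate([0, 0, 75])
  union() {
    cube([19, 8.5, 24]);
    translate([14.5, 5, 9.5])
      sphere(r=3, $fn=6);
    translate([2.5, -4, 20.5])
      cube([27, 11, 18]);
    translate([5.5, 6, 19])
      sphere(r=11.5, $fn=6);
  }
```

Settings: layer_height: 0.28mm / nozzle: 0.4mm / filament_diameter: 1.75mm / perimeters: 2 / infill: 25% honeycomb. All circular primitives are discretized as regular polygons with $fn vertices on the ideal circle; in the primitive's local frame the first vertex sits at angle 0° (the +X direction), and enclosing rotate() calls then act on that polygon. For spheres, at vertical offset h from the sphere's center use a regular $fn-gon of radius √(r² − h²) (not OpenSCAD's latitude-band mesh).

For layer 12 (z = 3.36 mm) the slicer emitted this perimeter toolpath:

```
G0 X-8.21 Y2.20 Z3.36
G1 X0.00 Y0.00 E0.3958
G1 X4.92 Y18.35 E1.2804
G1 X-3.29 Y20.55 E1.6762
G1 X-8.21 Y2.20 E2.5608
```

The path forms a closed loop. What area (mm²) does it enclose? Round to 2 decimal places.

Apply the shoelace formula to the sequence of (X, Y) vertices; enclosed area = 161.48 mm².

161.48 mm²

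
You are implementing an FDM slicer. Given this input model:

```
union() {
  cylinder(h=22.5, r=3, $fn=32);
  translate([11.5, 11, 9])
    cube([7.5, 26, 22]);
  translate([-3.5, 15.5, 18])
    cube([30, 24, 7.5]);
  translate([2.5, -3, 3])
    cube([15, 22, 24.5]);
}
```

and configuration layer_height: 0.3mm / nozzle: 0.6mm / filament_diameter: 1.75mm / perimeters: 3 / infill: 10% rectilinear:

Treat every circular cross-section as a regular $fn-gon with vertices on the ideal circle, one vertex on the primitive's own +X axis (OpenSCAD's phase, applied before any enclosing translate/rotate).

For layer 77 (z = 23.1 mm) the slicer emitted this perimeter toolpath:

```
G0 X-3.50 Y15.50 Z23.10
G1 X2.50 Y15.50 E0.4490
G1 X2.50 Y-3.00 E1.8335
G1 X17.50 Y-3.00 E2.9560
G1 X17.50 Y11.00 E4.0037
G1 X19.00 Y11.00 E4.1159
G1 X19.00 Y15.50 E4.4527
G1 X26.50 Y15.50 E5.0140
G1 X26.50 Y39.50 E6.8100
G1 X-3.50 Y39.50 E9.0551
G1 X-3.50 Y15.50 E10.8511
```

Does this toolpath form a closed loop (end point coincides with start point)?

Start point (G0): (-3.50, 15.50). End point (last G1): the path returns to the start — closed.

yes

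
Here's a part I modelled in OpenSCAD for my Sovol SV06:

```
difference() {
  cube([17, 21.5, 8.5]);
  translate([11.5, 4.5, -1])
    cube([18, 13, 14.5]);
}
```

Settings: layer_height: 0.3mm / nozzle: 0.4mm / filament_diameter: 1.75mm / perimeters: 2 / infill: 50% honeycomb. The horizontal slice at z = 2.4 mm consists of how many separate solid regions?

At z = 2.4 mm: the cube is present — its section is the full 17×21.5 rectangle; the 18×13 cube at (11.5, 4.5) contributes its full rectangle; After the difference (first − rest): starting from the 17×21.5 cube, the 18×13 cube at (11.5, 4.5) partially overlaps it — only the 71.50 mm² overlap (of its 234.00 mm²) is removed, clipping the outline — 1 connected region. The result has 1 disconnected region.

1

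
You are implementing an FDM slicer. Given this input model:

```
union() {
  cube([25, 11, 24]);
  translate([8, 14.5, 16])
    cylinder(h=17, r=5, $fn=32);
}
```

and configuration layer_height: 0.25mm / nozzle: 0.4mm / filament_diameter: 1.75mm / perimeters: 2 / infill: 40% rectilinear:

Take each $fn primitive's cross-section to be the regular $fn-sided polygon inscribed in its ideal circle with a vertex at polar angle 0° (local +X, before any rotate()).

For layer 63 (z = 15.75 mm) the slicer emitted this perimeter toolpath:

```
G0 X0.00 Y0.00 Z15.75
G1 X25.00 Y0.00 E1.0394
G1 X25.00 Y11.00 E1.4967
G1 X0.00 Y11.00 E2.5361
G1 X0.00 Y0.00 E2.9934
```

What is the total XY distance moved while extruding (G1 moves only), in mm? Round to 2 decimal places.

Sum the Euclidean lengths of each G1 segment: total = 72.00 mm.

72.00 mm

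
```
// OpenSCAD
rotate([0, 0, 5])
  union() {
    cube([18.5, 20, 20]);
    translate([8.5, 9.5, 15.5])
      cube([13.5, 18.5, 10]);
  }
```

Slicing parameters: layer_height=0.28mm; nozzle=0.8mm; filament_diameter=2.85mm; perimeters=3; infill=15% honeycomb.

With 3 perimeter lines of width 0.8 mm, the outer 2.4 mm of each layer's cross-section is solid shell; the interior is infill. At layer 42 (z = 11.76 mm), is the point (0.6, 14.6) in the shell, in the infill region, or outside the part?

At z = 11.76 mm: the cube (footprint 18.5×20) is included at this height; the cube at (8.5, 9.5) is absent (z outside [15.5, 25.5]); Taking the union: only the 18.5×20 cube is present, so the union is just that shape — 1 connected region; (whole slice rotated 5° about Z — lengths, areas and connectivity unchanged). Overall, the cross-section is a single solid region. Undo the 5° rotation: the query point maps to (1.870, 14.492) in the un-rotated model frame. The nearest boundary edge runs (0.00, 20.00)→(0.00, 0.00); distance from the point to it = 1.87 mm. The point is inside the cross-section, 1.87 mm from the nearest boundary — within the 2.4 mm shell band (3 × 0.8).

shell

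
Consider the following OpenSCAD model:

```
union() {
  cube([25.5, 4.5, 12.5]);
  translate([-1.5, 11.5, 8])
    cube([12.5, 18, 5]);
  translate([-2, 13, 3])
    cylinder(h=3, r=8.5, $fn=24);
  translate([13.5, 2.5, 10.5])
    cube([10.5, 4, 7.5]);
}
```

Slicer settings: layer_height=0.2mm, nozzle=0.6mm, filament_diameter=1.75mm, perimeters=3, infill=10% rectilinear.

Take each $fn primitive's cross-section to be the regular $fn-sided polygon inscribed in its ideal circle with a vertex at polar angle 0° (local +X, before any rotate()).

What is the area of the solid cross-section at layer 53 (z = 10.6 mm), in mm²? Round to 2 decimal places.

360.75 mm²

At z = 10.6 mm: the 25.5×4.5 cube contributes its full rectangle (area 114.75 mm²); the cube at (-1.5, 11.5) (footprint 12.5×18) is included at this height (area 225.00 mm²); the cylinder at (-2, 13) does not reach this height (z outside [3, 6]); the 10.5×4 cube at (13.5, 2.5) contributes its full rectangle (area 42.00 mm²); Taking the union: the regions partially overlap — summed areas 381.75 mm² minus the doubly-counted overlap 21.00 mm² gives 360.75 mm² — area = 360.75 mm². Overall, the cross-section has 2 separate islands. Net area = 360.75 mm².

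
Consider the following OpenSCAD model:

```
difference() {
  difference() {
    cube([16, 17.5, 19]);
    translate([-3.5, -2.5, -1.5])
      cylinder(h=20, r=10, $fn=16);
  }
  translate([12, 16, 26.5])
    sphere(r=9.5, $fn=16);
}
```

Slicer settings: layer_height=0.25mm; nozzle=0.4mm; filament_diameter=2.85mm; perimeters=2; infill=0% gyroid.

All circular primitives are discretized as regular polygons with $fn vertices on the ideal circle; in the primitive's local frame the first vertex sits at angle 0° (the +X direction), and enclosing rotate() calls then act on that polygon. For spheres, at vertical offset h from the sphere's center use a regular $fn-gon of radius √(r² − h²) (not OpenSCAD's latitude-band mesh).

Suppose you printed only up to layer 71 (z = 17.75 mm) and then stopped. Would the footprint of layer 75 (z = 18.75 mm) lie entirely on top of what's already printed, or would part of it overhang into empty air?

part overhangs

Compare the two slices. At z = 17.75: the cube (footprint 16×17.5) is included at this height (area 280.00 mm²); the r=10 cylinder at (-3.5, -2.5) contributes a regular 16-gon of circumradius 10 (area = (16/2)·10.000²·sin(360°/16) = 306.15 mm²); After the difference (first − rest): starting from the 16×17.5 cube (280.00 mm²), the r=10 cylinder at (-3.5, -2.5) partially overlaps it — only the 27.13 mm² overlap (of its 306.15 mm²) is removed, clipping the outline — area = 252.87 mm²; the r=9.5 sphere at (12, 16) slices to a regular 16-gon of circumradius 3.700 (√(r²−h²) with h=8.75 from center) (area = (16/2)·3.700²·sin(360°/16) = 41.90 mm²); Subtracting the remaining from the first: starting from the result so far (252.87 mm²), the r=9.5 sphere at (12, 16) partially overlaps it — only the 31.60 mm² overlap (of its 41.90 mm²) is removed, clipping the outline — area = 221.27 mm². At z = 18.75: the cube is present — its section is the full 16×17.5 rectangle (area 280.00 mm²); the cylinder at (-3.5, -2.5) is not intersected at this z (z outside [-1.5, 18.5]); After the difference (first − rest): none of the subtracted shapes is present at this height, so the 16×17.5 cube is unchanged — area = 280.00 mm²; the sphere at (12, 16): section is a regular 16-gon, circumradius = √(r²−h²) = √(9.5²−7.75²) = 5.494 (area = (16/2)·5.494²·sin(360°/16) = 92.42 mm²); Subtracting the remaining from the first: starting from the result so far (280.00 mm²), the r=9.5 sphere at (12, 16) partially overlaps it — only the 56.66 mm² overlap (of its 92.42 mm²) is removed, clipping the outline — area = 223.34 mm². Checking containment: at z = 18.75 the cross-section extends beyond the z = 17.75 cross-section by about 27.13 mm².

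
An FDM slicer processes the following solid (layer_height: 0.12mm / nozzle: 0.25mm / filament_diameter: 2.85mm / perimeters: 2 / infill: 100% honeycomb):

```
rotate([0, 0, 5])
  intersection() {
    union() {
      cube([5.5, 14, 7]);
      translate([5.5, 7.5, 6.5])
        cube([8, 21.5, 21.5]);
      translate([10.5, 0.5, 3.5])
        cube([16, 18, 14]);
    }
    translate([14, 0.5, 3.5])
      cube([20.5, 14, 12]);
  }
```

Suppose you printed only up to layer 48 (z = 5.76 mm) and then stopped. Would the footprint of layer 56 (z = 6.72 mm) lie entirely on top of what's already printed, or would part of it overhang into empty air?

Compare the two slices. At z = 5.76: the 5.5×14 cube contributes its full rectangle (area 77.00 mm²); the cube at (5.5, 7.5) does not reach this height (z outside [6.5, 28]); the cube at (10.5, 0.5) (footprint 16×18) is included at this height (area 288.00 mm²); Taking the union: the 2 present regions are separate (no shared area or edge), so areas and boundary lengths simply add and each stays a separate island — area = 365.00 mm²; the cube at (14, 0.5) (footprint 20.5×14) is included at this height (area 287.00 mm²); Keeping only the common overlap: the 20.5×14 cube at (14, 0.5) partially overlaps that combined region; clipping to the common part keeps 175.00 mm² — area = 175.00 mm²; (whole slice rotated 5° about Z — lengths, areas and connectivity unchanged). At z = 6.72: the 5.5×14 cube contributes its full rectangle (area 77.00 mm²); the cube at (5.5, 7.5) (footprint 8×21.5) is included at this height (area 172.00 mm²); the cube at (10.5, 0.5) (footprint 16×18) is included at this height (area 288.00 mm²); Merging all regions: the regions partially overlap — summed areas 537.00 mm² minus the doubly-counted overlap 33.00 mm² gives 504.00 mm² — area = 504.00 mm²; the 20.5×14 cube at (14, 0.5) contributes its full rectangle (area 287.00 mm²); After intersecting: the 20.5×14 cube at (14, 0.5) partially overlaps that combined region; clipping to the common part keeps 175.00 mm² — area = 175.00 mm²; (whole slice rotated 5° about Z — lengths, areas and connectivity unchanged). Checking containment: the cross-section at z = 6.72 is a subset of the cross-section at z = 5.76.

entirely on top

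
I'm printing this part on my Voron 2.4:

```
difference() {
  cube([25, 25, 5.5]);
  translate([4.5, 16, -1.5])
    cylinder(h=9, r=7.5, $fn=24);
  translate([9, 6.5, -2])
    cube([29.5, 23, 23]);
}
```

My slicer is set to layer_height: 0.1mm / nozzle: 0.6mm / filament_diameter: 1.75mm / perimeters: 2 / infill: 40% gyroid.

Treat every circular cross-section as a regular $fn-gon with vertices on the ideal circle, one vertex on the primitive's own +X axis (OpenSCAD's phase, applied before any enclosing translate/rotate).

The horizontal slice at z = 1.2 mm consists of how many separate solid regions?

At z = 1.2 mm: the 25×25 cube contributes its full rectangle; the cylinder at (4.5, 16): section is a regular 24-gon, circumradius r=7.5; the 29.5×23 cube at (9, 6.5) contributes its full rectangle; Subtracting the remaining from the first: starting from the 25×25 cube, the r=7.5 cylinder at (4.5, 16) partially overlaps it — only the 150.14 mm² overlap (of its 174.70 mm²) is removed, clipping the outline; the 29.5×23 cube at (9, 6.5) partially overlaps it — only the 271.43 mm² overlap (of its 678.50 mm²) is removed, clipping the outline — 2 connected regions. The result has 2 disconnected regions.

2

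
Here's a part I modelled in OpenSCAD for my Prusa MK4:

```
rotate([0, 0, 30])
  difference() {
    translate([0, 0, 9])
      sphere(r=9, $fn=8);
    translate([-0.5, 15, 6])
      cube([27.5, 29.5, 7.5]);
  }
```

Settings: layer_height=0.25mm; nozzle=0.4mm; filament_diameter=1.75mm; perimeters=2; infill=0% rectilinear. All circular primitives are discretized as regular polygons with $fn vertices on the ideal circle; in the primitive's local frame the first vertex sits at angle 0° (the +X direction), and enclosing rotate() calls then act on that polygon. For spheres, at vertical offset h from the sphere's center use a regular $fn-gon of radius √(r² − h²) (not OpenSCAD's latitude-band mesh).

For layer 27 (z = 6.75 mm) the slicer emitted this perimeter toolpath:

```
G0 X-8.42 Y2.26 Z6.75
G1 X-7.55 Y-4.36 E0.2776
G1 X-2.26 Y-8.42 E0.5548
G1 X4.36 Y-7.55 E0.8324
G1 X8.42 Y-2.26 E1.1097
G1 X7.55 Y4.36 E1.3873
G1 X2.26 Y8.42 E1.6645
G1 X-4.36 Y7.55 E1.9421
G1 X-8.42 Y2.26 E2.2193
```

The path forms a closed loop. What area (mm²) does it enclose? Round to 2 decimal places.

214.98 mm²

Apply the shoelace formula to the sequence of (X, Y) vertices; enclosed area = 214.98 mm².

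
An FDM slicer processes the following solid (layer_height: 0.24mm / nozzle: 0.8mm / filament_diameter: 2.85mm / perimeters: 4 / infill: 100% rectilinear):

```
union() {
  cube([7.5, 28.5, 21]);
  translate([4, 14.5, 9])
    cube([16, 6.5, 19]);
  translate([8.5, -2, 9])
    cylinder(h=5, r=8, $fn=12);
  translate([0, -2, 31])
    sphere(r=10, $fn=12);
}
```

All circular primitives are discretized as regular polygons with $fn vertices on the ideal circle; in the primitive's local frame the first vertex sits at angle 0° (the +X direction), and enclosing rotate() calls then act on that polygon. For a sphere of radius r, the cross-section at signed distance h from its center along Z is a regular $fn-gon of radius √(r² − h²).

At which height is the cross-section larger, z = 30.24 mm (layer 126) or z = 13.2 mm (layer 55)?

Layer 126 (z = 30.24): the cube is not intersected at this z (z outside [0, 21]); the cube at (4, 14.5) does not reach this height (z outside [9, 28]); the cylinder at (8.5, -2) is not intersected at this z (z outside [9, 14]); the r=10 sphere at (0, -2) contributes a regular 12-gon of circumradius √(10²−0.76²) = 9.971 (area = (12/2)·9.971²·sin(360°/12) = 298.27 mm²); Taking the union: only the r=10 sphere at (0, -2) is present, so the union is just that shape — area = 298.27 mm². So its area = 298.27 mm². Layer 55 (z = 13.2): the 7.5×28.5 cube contributes its full rectangle (area 213.75 mm²); the cube at (4, 14.5) is present — its section is the full 16×6.5 rectangle (area 104.00 mm²); the cylinder at (8.5, -2): section is a regular 12-gon, circumradius r=8 (area = (12/2)·8.000²·sin(360°/12) = 192.00 mm²); the sphere at (0, -2) does not reach this height (|z−center|=17.800 > r=10); Merging all regions: the regions partially overlap — summed areas 509.75 mm² minus the doubly-counted overlap 49.42 mm² gives 460.33 mm² — area = 460.33 mm². So its area = 460.33 mm². Layer 55 is larger (460.33 vs 298.27 mm²).

layer 55 (z = 13.2 mm)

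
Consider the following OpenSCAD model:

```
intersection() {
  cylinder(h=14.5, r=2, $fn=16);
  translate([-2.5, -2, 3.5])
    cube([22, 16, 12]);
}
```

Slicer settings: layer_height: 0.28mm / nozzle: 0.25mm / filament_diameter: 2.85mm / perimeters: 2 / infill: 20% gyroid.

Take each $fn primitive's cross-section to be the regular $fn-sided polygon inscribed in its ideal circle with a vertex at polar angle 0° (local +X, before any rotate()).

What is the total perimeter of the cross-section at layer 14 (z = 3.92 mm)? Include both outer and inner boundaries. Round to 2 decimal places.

At z = 3.92 mm: the r=2 cylinder contributes a regular 16-gon of circumradius 2 (perimeter = 2·16·2.000·sin(180°/16) = 12.49 mm); the cube at (-2.5, -2) is present — its section is the full 22×16 rectangle (perimeter 76.00 mm); Taking the intersection: the r=2 cylinder lies inside the 22×16 cube at (-2.5, -2), so it is kept whole — boundary = 12.49 mm. Overall, the cross-section is a single solid region. Total boundary length (outer) = 12.49 mm.

12.49 mm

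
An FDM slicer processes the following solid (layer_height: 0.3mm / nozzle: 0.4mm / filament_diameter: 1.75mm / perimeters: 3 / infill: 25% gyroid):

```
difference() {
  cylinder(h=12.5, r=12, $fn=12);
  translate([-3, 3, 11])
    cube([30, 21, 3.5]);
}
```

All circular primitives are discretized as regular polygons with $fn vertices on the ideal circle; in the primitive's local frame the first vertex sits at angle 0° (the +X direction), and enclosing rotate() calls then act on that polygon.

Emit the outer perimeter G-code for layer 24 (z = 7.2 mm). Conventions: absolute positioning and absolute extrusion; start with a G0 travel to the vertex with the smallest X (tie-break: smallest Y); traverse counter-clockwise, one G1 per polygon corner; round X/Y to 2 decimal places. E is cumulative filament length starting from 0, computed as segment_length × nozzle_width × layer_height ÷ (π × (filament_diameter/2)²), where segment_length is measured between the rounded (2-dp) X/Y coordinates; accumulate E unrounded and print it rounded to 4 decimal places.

At z = 7.2 mm: the cylinder: section is a regular 12-gon, circumradius r=12; the cube at (-3, 3) does not reach this height (z outside [11, 14.5]); After the difference (first − rest): none of the subtracted shapes is present at this height, so the r=12 cylinder is unchanged — 1 connected region. The outline is a single polygon with 12 vertices. Extrusion per mm of travel: 0.4 × 0.3 / (π × 0.875²) = 0.049890. Accumulating E over each segment gives final E = 3.7184.

G0 X-12.00 Y0.00 Z7.20
G1 X-10.39 Y-6.00 E0.3099
G1 X-6.00 Y-10.39 E0.6197
G1 X0.00 Y-12.00 E0.9296
G1 X6.00 Y-10.39 E1.2395
G1 X10.39 Y-6.00 E1.5493
G1 X12.00 Y0.00 E1.8592
G1 X10.39 Y6.00 E2.1691
G1 X6.00 Y10.39 E2.4789
G1 X0.00 Y12.00 E2.7888
G1 X-6.00 Y10.39 E3.0987
G1 X-10.39 Y6.00 E3.4085
G1 X-12.00 Y0.00 E3.7184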